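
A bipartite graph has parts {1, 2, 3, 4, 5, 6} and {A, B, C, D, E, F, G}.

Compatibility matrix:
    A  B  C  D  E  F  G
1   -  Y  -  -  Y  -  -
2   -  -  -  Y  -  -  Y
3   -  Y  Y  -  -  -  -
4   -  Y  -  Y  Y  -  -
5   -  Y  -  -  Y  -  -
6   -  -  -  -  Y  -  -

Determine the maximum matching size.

A valid assignment of size 5: 1→E, 2→G, 3→C, 4→D, 5→B.
The set {1, 5, 6} has only 2 neighbours ({B, E}), so by Hall's theorem at most 5 of the 6 left vertices can be matched.

5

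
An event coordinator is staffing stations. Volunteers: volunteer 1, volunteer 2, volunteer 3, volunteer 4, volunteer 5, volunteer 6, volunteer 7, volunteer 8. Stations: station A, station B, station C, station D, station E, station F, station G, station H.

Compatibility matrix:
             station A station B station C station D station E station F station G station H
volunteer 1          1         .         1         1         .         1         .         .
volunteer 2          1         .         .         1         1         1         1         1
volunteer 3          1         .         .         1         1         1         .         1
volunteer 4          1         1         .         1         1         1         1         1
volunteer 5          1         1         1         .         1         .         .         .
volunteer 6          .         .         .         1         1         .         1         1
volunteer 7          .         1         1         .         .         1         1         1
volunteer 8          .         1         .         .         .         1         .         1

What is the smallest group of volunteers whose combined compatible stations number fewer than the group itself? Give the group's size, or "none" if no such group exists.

none

A matching saturating every volunteer exists, for instance volunteer 1→station D, volunteer 2→station E, volunteer 3→station H, volunteer 4→station F, volunteer 5→station A, volunteer 6→station G, volunteer 7→station C, volunteer 8→station B.
By Hall's marriage theorem, this means |N(S)| ≥ |S| for every subset S, so no violating subset exists.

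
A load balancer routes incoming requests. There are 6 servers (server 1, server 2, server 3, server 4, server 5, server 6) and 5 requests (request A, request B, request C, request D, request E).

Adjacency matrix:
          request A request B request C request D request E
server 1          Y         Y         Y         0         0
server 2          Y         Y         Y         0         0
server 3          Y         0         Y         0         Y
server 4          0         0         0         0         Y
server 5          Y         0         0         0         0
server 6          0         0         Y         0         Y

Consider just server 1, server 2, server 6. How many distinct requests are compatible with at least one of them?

The union of neighbours of {server 1, server 2, server 6} is {request A, request B, request C, request E}, which has 4 elements.
Since |N(S)| = 4 ≥ |S| = 3, Hall's condition holds for this subset.

4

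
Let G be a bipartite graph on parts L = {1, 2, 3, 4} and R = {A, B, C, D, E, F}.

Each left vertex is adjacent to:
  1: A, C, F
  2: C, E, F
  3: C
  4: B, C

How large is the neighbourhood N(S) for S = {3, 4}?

2

The union of neighbours of {3, 4} is {B, C}, which has 2 elements.
Since |N(S)| = 2 ≥ |S| = 2, Hall's condition holds for this subset.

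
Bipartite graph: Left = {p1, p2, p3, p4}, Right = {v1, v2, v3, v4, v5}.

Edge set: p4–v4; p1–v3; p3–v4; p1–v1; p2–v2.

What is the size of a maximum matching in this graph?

One maximum matching: p1–v1, p2–v2, p3–v4.
The set {p3, p4} has only 1 neighbour ({v4}), so by Hall's theorem at most 3 of the 4 left vertices can be matched.

3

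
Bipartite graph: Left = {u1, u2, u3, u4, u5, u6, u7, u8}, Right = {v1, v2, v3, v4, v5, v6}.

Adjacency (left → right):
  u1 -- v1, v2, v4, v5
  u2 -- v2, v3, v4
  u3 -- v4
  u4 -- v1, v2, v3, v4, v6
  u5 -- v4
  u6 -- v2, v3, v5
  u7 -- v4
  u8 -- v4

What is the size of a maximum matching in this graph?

5

For example, pair u1-v1, u2-v3, u3-v4, u4-v6, u6-v2.
The set {u3, u5, u7, u8} has only 1 neighbour ({v4}), so by Hall's theorem at most 5 of the 8 left vertices can be matched.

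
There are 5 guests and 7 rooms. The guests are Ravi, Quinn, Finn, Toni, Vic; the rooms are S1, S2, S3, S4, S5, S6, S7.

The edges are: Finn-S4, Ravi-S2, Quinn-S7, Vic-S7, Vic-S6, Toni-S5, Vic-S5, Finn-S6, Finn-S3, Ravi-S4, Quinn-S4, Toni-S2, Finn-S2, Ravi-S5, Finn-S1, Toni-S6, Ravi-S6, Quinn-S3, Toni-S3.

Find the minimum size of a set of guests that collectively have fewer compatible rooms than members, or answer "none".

none

A matching saturating every guest exists, for instance Ravi→S2, Quinn→S4, Finn→S3, Toni→S6, Vic→S7.
By Hall's marriage theorem, this means |N(S)| ≥ |S| for every subset S, so no violating subset exists.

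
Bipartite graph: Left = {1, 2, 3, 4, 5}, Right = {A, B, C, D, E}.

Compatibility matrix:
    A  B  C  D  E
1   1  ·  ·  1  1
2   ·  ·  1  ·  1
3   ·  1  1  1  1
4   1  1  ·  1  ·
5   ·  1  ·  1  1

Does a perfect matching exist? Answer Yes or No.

Yes

For example, pair 1→A, 2→C, 3→E, 4→D, 5→B.
Every left vertex is matched, so this is a perfect matching.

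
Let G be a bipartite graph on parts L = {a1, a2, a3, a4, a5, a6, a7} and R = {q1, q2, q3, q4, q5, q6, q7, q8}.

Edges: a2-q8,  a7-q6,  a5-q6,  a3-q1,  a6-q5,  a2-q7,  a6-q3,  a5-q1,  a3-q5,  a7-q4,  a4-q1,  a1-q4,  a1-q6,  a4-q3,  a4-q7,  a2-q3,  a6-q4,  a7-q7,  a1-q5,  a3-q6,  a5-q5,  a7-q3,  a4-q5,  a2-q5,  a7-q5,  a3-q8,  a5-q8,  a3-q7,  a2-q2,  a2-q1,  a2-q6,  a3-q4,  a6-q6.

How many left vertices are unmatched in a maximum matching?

0

For example, pair a1–q5, a2–q1, a3–q7, a4–q3, a5–q8, a6–q4, a7–q6.
This saturates every left vertex, so 7 is the maximum.
That matches 7 of the 7, leaving 0 unmatched; no matching can do better.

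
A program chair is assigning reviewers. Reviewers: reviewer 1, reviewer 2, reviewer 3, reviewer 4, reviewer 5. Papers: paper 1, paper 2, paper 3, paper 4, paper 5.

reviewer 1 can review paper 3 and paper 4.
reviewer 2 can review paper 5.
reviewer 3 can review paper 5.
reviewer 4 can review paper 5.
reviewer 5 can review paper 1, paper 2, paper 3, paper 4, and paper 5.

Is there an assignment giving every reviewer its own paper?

The set {reviewer 2, reviewer 3, reviewer 4} has only 1 neighbour ({paper 5}), so by Hall's theorem at most 3 of the 5 reviewers can be matched.
Hence no matching covers every reviewer.

No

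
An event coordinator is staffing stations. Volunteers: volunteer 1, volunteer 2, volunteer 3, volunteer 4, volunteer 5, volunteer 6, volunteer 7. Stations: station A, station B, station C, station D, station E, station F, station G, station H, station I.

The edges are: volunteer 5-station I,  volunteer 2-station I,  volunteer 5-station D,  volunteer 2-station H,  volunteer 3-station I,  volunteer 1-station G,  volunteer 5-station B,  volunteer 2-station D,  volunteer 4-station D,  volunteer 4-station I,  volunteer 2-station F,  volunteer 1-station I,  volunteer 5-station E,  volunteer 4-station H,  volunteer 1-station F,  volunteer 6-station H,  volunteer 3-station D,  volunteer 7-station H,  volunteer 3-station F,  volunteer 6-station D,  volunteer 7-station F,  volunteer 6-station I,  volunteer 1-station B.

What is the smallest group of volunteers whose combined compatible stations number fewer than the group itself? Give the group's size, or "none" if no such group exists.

Take S = {volunteer 2, volunteer 3, volunteer 4, volunteer 6, volunteer 7}. Its neighbourhood is {station D, station F, station H, station I}, so |N(S)| = 4 < |S| = 5.
Every subset of size less than 5 has at least as many neighbours as members, so 5 is the minimum.

5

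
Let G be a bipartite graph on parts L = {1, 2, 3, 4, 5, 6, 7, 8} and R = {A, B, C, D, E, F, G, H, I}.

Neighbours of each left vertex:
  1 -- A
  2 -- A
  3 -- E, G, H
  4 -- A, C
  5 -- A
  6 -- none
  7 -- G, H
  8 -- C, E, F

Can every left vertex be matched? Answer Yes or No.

The set {1, 2, 5, 6} has only 1 neighbour ({A}), so by Hall's theorem at most 5 of the 8 left vertices can be matched.
Hence no matching covers every left vertex.

No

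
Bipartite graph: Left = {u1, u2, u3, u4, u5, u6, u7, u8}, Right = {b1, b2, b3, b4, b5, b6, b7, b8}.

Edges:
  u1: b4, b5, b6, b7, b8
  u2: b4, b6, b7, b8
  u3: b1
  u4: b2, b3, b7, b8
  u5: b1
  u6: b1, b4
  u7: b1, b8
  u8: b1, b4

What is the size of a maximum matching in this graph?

One maximum matching: u1→b7, u2→b6, u3→b1, u4→b3, u6→b4, u7→b8.
The set {u3, u5, u6, u8} has only 2 neighbours ({b1, b4}), so by Hall's theorem at most 6 of the 8 left vertices can be matched.

6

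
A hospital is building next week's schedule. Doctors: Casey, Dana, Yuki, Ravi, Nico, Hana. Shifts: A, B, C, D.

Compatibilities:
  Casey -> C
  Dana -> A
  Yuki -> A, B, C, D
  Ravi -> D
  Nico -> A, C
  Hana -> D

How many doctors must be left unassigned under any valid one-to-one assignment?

2

One maximum matching: Casey-C, Dana-A, Yuki-B, Ravi-D.
The set {Casey, Dana, Ravi, Nico, Hana} has only 3 neighbours ({A, C, D}), so by Hall's theorem at most 4 of the 6 doctors can be matched.
That matches 4 of the 6, leaving 2 unmatched; no matching can do better.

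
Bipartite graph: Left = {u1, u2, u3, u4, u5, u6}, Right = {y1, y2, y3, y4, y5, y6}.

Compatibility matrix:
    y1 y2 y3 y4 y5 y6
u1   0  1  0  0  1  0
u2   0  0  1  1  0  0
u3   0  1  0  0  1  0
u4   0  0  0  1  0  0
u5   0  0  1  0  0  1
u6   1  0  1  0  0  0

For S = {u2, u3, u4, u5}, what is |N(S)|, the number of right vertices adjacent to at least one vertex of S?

5

The union of neighbours of {u2, u3, u4, u5} is {y2, y3, y4, y5, y6}, which has 5 elements.
Since |N(S)| = 5 ≥ |S| = 4, Hall's condition holds for this subset.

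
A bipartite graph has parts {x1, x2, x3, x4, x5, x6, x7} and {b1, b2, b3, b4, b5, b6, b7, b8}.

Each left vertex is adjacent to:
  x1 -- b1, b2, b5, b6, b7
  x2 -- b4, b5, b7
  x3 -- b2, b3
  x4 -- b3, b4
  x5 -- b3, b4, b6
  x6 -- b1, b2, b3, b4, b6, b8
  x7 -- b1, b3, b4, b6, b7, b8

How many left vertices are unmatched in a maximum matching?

0

A valid assignment of size 7: x1–b1, x2–b5, x3–b2, x4–b4, x5–b3, x6–b8, x7–b7.
This saturates every left vertex, so 7 is the maximum.
That matches 7 of the 7, leaving 0 unmatched; no matching can do better.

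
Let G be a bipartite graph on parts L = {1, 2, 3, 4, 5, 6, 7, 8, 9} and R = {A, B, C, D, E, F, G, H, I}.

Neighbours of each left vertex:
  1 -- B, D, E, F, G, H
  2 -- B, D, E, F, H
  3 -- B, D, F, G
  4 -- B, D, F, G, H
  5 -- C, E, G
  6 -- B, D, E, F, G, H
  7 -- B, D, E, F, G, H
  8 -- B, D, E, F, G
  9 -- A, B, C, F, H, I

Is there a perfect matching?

The set {1, 2, 3, 4, 6, 7, 8} has only 6 neighbours ({B, D, E, F, G, H}), so by Hall's theorem at most 8 of the 9 left vertices can be matched.
Hence no matching covers every left vertex.

No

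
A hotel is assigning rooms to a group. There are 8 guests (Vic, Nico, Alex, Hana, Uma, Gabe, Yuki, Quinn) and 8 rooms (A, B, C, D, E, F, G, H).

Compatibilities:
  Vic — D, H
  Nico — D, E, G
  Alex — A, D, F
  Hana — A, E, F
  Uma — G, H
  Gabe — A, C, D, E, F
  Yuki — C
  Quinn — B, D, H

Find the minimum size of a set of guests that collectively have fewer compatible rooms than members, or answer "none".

A matching saturating every guest exists, for instance Vic→H, Nico→D, Alex→F, Hana→E, Uma→G, Gabe→A, Yuki→C, Quinn→B.
By Hall's marriage theorem, this means |N(S)| ≥ |S| for every subset S, so no violating subset exists.

none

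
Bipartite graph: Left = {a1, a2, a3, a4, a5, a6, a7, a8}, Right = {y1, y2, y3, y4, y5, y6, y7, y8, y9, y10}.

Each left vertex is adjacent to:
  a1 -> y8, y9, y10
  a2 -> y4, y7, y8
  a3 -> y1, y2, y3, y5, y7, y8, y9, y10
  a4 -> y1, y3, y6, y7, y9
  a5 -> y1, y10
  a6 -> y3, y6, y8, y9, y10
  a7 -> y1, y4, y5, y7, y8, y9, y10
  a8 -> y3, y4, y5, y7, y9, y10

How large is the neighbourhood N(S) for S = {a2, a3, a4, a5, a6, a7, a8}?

The union of neighbours of {a2, a3, a4, a5, a6, a7, a8} is {y1, y2, y3, y4, y5, y6, y7, y8, y9, y10}, which has 10 elements.
Since |N(S)| = 10 ≥ |S| = 7, Hall's condition holds for this subset.

10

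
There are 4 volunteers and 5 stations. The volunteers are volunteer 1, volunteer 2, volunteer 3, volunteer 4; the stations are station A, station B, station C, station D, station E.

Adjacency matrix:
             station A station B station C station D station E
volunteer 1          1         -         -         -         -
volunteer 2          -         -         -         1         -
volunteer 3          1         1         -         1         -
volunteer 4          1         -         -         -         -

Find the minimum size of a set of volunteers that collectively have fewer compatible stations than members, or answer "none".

2

Take S = {volunteer 1, volunteer 4}. Its neighbourhood is {station A}, so |N(S)| = 1 < |S| = 2.
No single vertex violates Hall's condition since each has at least one neighbour, so 2 is the minimum.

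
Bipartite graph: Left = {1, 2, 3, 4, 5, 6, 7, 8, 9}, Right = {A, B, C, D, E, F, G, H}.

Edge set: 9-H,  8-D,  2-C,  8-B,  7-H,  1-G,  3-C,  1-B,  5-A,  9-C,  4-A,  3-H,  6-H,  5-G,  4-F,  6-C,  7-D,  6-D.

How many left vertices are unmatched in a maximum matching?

2

A valid assignment of size 7: 1→G, 2→C, 3→H, 4→F, 5→A, 6→D, 8→B.
The set {2, 3, 6, 7, 9} has only 3 neighbours ({C, D, H}), so by Hall's theorem at most 7 of the 9 left vertices can be matched.
That matches 7 of the 9, leaving 2 unmatched; no matching can do better.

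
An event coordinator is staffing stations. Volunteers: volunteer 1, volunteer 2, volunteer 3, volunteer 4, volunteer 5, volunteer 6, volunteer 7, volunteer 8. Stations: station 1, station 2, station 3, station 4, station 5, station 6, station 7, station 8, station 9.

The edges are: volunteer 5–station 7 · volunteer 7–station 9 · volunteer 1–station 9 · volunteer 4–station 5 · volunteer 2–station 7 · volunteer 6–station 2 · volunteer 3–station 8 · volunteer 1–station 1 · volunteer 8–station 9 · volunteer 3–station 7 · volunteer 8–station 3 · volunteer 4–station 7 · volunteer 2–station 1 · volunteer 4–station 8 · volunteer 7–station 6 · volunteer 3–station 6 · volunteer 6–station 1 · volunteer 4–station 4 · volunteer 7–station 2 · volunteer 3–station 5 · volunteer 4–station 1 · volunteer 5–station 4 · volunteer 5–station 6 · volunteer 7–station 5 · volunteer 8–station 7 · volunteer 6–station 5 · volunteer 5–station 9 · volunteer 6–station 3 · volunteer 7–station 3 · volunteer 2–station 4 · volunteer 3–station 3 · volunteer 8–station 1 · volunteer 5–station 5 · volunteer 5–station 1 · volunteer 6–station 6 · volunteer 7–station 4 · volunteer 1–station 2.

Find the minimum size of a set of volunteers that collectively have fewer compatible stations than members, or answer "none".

A matching saturating every volunteer exists, for instance volunteer 1→station 9, volunteer 2→station 7, volunteer 3→station 8, volunteer 4→station 5, volunteer 5→station 6, volunteer 6→station 2, volunteer 7→station 3, volunteer 8→station 1.
By Hall's marriage theorem, this means |N(S)| ≥ |S| for every subset S, so no violating subset exists.

none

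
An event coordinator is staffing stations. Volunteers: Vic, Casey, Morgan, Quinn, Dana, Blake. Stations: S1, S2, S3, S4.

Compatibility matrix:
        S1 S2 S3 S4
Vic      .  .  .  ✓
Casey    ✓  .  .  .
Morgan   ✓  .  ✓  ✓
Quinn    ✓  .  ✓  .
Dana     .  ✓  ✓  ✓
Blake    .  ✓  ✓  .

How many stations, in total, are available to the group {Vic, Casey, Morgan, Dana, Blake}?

The union of neighbours of {Vic, Casey, Morgan, Dana, Blake} is {S1, S2, S3, S4}, which has 4 elements.
Since |N(S)| = 4 < |S| = 5, Hall's condition fails for this subset.

4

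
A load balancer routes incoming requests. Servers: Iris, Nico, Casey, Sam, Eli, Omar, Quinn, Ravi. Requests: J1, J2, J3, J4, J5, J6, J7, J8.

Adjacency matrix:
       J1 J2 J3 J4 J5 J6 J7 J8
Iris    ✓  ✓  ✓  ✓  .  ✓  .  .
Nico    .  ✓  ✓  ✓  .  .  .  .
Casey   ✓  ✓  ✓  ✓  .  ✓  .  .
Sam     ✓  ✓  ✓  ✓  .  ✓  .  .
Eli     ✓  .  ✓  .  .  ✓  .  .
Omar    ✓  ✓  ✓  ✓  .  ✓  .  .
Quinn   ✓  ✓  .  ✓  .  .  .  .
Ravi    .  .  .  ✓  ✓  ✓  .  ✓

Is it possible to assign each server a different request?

The set {Iris, Nico, Casey, Sam, Eli, Omar, Quinn} has only 5 neighbours ({J1, J2, J3, J4, J6}), so by Hall's theorem at most 6 of the 8 servers can be matched.
Hence no matching covers every server.

No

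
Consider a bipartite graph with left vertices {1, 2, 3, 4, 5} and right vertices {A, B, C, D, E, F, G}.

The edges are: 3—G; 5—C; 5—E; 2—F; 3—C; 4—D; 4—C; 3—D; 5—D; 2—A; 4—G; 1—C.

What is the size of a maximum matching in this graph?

A valid assignment of size 5: 1-C, 2-F, 3-D, 4-G, 5-E.
This saturates every left vertex, so 5 is the maximum.

5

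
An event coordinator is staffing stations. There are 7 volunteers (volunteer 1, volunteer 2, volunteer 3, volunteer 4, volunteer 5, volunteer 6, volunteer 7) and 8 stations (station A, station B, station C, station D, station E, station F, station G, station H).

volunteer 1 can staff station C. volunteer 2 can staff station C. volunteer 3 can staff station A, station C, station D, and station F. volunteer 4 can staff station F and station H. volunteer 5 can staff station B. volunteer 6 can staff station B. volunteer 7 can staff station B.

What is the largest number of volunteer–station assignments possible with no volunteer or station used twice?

4

A valid assignment of size 4: volunteer 1→station C, volunteer 3→station A, volunteer 4→station F, volunteer 5→station B.
The set {volunteer 1, volunteer 2, volunteer 5, volunteer 6, volunteer 7} has only 2 neighbours ({station B, station C}), so by Hall's theorem at most 4 of the 7 volunteers can be matched.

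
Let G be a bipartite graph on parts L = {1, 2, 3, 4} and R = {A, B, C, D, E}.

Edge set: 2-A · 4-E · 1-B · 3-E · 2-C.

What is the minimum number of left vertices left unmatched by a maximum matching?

1

A valid assignment of size 3: 1→B, 2→C, 3→E.
The set {3, 4} has only 1 neighbour ({E}), so by Hall's theorem at most 3 of the 4 left vertices can be matched.
That matches 3 of the 4, leaving 1 unmatched; no matching can do better.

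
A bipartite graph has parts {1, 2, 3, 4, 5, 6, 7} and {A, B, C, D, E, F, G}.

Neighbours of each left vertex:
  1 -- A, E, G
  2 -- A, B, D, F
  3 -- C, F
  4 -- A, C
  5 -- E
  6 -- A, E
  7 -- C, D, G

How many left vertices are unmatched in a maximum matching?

0

For example, pair 1–G, 2–B, 3–F, 4–C, 5–E, 6–A, 7–D.
This saturates every left vertex, so 7 is the maximum.
That matches 7 of the 7, leaving 0 unmatched; no matching can do better.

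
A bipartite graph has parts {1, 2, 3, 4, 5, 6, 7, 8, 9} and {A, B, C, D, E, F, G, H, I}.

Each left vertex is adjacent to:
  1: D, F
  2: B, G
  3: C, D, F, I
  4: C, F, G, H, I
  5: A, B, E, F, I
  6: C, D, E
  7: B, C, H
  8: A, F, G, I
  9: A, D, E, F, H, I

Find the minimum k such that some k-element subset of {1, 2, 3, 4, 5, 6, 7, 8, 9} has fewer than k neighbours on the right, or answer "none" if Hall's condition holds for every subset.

A matching saturating every left vertex exists, for instance 1→D, 2→G, 3→F, 4→H, 5→E, 6→C, 7→B, 8→I, 9→A.
By Hall's marriage theorem, this means |N(S)| ≥ |S| for every subset S, so no violating subset exists.

none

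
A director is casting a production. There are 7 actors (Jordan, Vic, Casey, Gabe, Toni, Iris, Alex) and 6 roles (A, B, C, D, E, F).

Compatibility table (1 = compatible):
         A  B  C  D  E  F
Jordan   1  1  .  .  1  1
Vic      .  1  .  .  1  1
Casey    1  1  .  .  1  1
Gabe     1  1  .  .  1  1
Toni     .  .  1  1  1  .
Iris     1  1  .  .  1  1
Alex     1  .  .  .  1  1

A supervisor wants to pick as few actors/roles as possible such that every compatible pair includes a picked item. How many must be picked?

The 5 edges Jordan–A, Vic–F, Casey–E, Gabe–B, Toni–C form a matching, so any vertex cover needs at least 5 vertices (one per matched edge).
Conversely {Toni, A, B, E, F} meets every edge and has exactly 5 vertices, so 5 is optimal.

5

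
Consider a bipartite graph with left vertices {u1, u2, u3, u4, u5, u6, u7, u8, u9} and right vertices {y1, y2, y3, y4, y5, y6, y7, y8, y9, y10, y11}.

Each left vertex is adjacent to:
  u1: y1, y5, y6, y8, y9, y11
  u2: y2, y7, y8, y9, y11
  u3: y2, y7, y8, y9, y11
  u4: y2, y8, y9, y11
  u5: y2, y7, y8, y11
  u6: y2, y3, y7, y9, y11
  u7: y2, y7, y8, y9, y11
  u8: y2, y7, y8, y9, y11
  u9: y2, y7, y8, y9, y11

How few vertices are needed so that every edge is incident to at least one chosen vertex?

A maximum matching has 7 edges (e.g. u1–y6, u2–y11, u3–y9, u4–y2, u5–y8, u6–y3, u7–y7).
By König's theorem the minimum vertex cover has the same size. One such cover is {u1, u6, y2, y7, y8, y9, y11}.

7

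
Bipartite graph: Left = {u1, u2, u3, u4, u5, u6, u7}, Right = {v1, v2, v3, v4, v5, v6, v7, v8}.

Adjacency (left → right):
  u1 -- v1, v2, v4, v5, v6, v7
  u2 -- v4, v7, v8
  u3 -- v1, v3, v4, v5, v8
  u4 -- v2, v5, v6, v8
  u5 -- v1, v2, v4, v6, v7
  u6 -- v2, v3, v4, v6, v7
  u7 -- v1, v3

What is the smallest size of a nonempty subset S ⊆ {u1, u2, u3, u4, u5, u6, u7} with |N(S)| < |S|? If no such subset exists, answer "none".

none

A matching saturating every left vertex exists, for instance u1→v4, u2→v7, u3→v3, u4→v8, u5→v6, u6→v2, u7→v1.
By Hall's marriage theorem, this means |N(S)| ≥ |S| for every subset S, so no violating subset exists.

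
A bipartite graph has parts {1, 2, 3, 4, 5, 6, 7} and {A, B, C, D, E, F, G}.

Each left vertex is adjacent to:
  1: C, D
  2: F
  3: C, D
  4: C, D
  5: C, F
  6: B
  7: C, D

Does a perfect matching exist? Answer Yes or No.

The set {1, 2, 3, 4, 5, 7} has only 3 neighbours ({C, D, F}), so by Hall's theorem at most 4 of the 7 left vertices can be matched.
Hence no matching covers every left vertex.

No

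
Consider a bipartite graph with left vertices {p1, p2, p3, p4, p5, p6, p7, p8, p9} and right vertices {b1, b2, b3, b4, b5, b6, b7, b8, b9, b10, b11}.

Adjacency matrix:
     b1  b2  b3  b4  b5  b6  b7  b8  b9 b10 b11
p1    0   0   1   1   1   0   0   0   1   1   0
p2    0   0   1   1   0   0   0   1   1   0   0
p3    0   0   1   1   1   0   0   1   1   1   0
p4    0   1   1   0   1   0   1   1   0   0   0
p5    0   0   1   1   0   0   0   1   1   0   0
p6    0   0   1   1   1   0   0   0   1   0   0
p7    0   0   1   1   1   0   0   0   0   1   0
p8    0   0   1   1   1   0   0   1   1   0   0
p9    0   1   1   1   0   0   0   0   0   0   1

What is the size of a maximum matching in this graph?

A valid assignment of size 8: p1-b4, p2-b8, p3-b10, p4-b7, p5-b9, p6-b5, p7-b3, p9-b2.
The set {p1, p2, p3, p5, p6, p7, p8} has only 6 neighbours ({b10, b3, b4, b5, b8, b9}), so by Hall's theorem at most 8 of the 9 left vertices can be matched.

8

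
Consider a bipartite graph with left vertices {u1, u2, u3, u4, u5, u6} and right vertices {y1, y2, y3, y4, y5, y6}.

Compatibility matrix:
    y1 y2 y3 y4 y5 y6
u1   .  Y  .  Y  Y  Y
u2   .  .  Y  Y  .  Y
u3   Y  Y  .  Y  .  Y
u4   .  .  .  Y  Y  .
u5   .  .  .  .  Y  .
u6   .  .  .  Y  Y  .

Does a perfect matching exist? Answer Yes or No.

The set {u4, u5, u6} has only 2 neighbours ({y4, y5}), so by Hall's theorem at most 5 of the 6 left vertices can be matched.
Hence no matching covers every left vertex.

No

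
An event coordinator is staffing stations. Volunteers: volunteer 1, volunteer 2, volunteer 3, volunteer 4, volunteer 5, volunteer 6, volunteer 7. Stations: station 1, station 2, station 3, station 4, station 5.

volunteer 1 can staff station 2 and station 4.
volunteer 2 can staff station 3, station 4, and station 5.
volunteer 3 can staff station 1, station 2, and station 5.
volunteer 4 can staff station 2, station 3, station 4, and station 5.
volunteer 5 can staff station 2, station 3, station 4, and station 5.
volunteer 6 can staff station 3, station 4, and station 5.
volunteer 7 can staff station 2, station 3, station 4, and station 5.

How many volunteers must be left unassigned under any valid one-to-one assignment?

2

For example, pair volunteer 1→station 4, volunteer 2→station 5, volunteer 3→station 1, volunteer 4→station 3, volunteer 5→station 2.
The set {volunteer 1, volunteer 2, volunteer 4, volunteer 5, volunteer 6, volunteer 7} has only 4 neighbours ({station 2, station 3, station 4, station 5}), so by Hall's theorem at most 5 of the 7 volunteers can be matched.
That matches 5 of the 7, leaving 2 unmatched; no matching can do better.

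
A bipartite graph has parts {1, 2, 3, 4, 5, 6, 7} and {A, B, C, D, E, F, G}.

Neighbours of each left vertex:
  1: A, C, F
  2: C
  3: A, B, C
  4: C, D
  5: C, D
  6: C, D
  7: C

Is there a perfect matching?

The set {2, 4, 5, 6, 7} has only 2 neighbours ({C, D}), so by Hall's theorem at most 4 of the 7 left vertices can be matched.
Hence no matching covers every left vertex.

No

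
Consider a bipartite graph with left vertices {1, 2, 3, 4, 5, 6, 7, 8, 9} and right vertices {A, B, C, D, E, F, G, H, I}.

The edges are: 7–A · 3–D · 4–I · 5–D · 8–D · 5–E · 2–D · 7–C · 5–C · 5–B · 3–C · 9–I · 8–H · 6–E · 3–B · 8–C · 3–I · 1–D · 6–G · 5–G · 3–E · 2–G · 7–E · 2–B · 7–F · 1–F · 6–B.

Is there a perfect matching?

The set {4, 9} has only 1 neighbour ({I}), so by Hall's theorem at most 8 of the 9 left vertices can be matched.
Hence no matching covers every left vertex.

No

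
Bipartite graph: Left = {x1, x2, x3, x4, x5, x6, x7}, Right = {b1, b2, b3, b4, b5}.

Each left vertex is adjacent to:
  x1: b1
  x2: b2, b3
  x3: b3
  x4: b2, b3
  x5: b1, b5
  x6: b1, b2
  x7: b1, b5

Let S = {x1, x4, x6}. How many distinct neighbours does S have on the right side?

The union of neighbours of {x1, x4, x6} is {b1, b2, b3}, which has 3 elements.
Since |N(S)| = 3 ≥ |S| = 3, Hall's condition holds for this subset.

3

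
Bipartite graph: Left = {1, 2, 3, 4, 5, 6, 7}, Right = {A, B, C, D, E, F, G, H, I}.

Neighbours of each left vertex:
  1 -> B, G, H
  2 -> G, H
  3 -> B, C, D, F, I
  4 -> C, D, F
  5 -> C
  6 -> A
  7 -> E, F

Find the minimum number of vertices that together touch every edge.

The 7 edges 1–G, 2–H, 3–B, 4–F, 5–C, 6–A, 7–E form a matching, so any vertex cover needs at least 7 vertices (one per matched edge).
Conversely {1, 2, 3, 4, 5, 6, 7} meets every edge and has exactly 7 vertices, so 7 is optimal.

7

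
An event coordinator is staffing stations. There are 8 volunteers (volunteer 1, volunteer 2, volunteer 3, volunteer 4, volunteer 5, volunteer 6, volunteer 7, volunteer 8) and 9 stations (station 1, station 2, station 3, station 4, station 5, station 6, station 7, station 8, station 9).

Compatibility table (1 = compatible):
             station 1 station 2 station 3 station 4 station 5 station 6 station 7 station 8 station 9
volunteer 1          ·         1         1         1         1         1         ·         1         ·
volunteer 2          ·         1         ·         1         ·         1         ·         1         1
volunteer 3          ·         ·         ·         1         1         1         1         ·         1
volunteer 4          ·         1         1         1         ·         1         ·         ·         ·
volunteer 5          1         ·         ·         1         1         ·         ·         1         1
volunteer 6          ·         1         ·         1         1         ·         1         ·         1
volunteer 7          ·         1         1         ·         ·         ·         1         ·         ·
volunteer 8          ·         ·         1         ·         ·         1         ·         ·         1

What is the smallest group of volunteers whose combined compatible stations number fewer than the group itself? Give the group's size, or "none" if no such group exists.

none

A matching saturating every volunteer exists, for instance volunteer 1→station 5, volunteer 2→station 8, volunteer 3→station 6, volunteer 4→station 2, volunteer 5→station 1, volunteer 6→station 9, volunteer 7→station 7, volunteer 8→station 3.
By Hall's marriage theorem, this means |N(S)| ≥ |S| for every subset S, so no violating subset exists.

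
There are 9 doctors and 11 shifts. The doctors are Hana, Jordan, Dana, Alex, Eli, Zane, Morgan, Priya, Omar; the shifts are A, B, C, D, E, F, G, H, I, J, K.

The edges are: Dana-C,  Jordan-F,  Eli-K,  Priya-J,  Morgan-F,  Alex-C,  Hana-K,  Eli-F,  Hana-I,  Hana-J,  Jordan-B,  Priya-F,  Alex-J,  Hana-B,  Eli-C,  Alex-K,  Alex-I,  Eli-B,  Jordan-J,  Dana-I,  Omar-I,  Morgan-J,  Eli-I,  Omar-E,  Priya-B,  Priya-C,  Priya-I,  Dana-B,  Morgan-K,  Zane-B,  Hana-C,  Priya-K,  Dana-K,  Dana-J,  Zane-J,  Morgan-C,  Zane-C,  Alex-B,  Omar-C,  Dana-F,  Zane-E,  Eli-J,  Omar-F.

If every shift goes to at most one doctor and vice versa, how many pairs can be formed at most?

7

A valid assignment of size 7: Hana→C, Jordan→F, Dana→K, Alex→I, Eli→B, Zane→E, Morgan→J.
The set {Hana, Jordan, Dana, Alex, Eli, Zane, Morgan, Priya, Omar} has only 7 neighbours ({B, C, E, F, I, J, K}), so by Hall's theorem at most 7 of the 9 doctors can be matched.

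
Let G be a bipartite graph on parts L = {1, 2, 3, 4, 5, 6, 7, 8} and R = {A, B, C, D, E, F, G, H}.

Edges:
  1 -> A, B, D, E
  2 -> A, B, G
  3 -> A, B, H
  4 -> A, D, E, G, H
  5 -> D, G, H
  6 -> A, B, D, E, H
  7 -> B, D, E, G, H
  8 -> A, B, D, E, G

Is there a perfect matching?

The set {1, 2, 3, 4, 5, 6, 7, 8} has only 6 neighbours ({A, B, D, E, G, H}), so by Hall's theorem at most 6 of the 8 left vertices can be matched.
Hence no matching covers every left vertex.

No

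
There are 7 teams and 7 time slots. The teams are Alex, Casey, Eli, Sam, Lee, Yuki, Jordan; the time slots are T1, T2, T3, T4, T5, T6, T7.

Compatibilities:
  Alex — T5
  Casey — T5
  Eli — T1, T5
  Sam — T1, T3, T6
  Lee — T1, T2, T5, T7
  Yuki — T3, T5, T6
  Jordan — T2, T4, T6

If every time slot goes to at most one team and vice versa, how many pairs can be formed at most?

6

For example, pair Alex-T5, Eli-T1, Sam-T3, Lee-T7, Yuki-T6, Jordan-T2.
The set {Alex, Casey} has only 1 neighbour ({T5}), so by Hall's theorem at most 6 of the 7 teams can be matched.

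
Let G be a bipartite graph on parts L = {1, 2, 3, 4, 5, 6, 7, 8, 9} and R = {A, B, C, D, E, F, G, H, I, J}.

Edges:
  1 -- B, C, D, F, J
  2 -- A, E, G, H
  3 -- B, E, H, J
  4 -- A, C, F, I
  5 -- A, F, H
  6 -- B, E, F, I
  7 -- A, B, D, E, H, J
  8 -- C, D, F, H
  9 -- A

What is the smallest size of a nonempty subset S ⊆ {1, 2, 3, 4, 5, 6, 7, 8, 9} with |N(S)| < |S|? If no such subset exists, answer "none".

A matching saturating every left vertex exists, for instance 1→B, 2→G, 3→H, 4→I, 5→F, 6→E, 7→J, 8→C, 9→A.
By Hall's marriage theorem, this means |N(S)| ≥ |S| for every subset S, so no violating subset exists.

none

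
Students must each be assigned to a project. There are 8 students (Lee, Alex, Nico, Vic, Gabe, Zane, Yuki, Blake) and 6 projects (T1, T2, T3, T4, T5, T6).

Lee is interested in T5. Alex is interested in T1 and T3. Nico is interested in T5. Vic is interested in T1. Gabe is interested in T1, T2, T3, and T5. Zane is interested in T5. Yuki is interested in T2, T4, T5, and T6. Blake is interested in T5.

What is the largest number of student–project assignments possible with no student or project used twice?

A valid assignment of size 5: Lee-T5, Alex-T3, Vic-T1, Gabe-T2, Yuki-T6.
The set {Lee, Nico, Zane, Blake} has only 1 neighbour ({T5}), so by Hall's theorem at most 5 of the 8 students can be matched.

5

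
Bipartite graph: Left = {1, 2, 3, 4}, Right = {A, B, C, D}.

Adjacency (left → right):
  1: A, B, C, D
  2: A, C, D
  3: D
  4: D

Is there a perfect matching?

The set {3, 4} has only 1 neighbour ({D}), so by Hall's theorem at most 3 of the 4 left vertices can be matched.
Hence no matching covers every left vertex.

No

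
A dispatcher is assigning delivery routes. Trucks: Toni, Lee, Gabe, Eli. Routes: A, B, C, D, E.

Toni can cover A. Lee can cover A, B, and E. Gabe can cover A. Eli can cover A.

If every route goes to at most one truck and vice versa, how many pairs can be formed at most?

One maximum matching: Toni-A, Lee-B.
The set {Toni, Gabe, Eli} has only 1 neighbour ({A}), so by Hall's theorem at most 2 of the 4 trucks can be matched.

2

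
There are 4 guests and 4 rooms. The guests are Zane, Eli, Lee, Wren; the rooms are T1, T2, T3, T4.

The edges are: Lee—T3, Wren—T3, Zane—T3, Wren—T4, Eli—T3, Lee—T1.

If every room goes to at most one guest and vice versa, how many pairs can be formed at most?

3

One maximum matching: Zane-T3, Lee-T1, Wren-T4.
The set {Zane, Eli} has only 1 neighbour ({T3}), so by Hall's theorem at most 3 of the 4 guests can be matched.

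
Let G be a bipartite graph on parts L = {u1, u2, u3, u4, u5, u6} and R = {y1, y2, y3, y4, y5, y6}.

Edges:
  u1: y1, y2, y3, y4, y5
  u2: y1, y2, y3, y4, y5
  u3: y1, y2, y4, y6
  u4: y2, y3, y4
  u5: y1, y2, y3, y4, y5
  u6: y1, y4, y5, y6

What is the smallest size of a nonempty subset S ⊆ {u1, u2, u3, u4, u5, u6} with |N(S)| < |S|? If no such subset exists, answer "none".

A matching saturating every left vertex exists, for instance u1→y3, u2→y5, u3→y6, u4→y2, u5→y4, u6→y1.
By Hall's marriage theorem, this means |N(S)| ≥ |S| for every subset S, so no violating subset exists.

none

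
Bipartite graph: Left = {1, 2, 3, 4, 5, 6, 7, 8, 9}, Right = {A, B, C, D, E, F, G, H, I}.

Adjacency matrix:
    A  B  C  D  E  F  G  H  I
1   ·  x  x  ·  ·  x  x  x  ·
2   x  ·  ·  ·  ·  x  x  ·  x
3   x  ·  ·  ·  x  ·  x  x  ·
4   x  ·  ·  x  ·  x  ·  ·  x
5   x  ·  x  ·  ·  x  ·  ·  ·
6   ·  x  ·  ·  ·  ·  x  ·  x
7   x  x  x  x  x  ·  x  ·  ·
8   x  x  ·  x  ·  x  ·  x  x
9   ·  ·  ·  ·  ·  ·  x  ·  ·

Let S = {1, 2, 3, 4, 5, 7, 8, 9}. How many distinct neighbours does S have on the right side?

9

The union of neighbours of {1, 2, 3, 4, 5, 7, 8, 9} is {A, B, C, D, E, F, G, H, I}, which has 9 elements.
Since |N(S)| = 9 ≥ |S| = 8, Hall's condition holds for this subset.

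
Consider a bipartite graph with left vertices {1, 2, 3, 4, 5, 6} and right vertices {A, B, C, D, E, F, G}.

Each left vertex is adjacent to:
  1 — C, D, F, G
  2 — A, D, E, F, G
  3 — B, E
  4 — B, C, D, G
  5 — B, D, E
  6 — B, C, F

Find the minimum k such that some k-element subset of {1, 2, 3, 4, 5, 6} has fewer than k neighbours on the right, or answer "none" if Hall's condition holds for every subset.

none

A matching saturating every left vertex exists, for instance 1→F, 2→A, 3→E, 4→G, 5→D, 6→B.
By Hall's marriage theorem, this means |N(S)| ≥ |S| for every subset S, so no violating subset exists.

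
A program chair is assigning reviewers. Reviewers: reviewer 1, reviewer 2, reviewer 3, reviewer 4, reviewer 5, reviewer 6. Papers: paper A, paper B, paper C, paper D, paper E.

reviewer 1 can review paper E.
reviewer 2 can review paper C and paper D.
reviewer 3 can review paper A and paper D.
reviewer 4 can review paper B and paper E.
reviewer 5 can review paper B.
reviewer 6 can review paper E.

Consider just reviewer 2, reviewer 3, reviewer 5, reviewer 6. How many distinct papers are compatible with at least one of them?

The union of neighbours of {reviewer 2, reviewer 3, reviewer 5, reviewer 6} is {paper A, paper B, paper C, paper D, paper E}, which has 5 elements.
Since |N(S)| = 5 ≥ |S| = 4, Hall's condition holds for this subset.

5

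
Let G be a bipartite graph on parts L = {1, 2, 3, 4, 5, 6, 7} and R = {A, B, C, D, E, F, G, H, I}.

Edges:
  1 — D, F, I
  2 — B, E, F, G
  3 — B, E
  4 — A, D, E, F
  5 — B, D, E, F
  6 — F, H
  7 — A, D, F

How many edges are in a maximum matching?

For example, pair 1→D, 2→G, 3→E, 4→A, 5→B, 6→H, 7→F.
All 7 left vertices are matched, so no larger matching exists.

7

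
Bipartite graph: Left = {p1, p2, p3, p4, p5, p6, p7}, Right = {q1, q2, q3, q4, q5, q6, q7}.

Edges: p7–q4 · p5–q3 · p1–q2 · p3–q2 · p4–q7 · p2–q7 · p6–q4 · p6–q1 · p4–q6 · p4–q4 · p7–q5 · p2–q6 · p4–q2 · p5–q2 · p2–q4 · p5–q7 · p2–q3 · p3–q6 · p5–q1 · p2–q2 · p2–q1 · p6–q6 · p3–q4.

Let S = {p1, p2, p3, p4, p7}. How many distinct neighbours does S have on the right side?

The union of neighbours of {p1, p2, p3, p4, p7} is {q1, q2, q3, q4, q5, q6, q7}, which has 7 elements.
Since |N(S)| = 7 ≥ |S| = 5, Hall's condition holds for this subset.

7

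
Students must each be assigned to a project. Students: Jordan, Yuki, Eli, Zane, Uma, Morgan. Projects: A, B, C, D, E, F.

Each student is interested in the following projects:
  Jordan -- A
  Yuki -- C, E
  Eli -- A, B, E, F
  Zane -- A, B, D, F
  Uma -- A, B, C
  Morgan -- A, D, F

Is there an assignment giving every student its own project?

For example, pair Jordan–A, Yuki–C, Eli–E, Zane–D, Uma–B, Morgan–F.
All 6 students are covered.

Yes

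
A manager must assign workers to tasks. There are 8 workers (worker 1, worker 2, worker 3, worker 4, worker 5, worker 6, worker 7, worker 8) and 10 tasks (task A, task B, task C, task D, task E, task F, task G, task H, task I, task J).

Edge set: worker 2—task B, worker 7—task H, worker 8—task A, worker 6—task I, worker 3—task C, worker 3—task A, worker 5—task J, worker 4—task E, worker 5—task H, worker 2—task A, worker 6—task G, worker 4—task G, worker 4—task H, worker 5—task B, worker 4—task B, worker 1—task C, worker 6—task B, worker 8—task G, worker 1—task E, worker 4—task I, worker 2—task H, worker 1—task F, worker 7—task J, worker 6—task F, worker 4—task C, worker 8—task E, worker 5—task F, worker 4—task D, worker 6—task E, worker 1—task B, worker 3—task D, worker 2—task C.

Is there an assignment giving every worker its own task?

Yes

A valid assignment of size 8: worker 1–task F, worker 2–task B, worker 3–task A, worker 4–task D, worker 5–task H, worker 6–task I, worker 7–task J, worker 8–task E.
Every worker is matched, so this matching saturates all of them.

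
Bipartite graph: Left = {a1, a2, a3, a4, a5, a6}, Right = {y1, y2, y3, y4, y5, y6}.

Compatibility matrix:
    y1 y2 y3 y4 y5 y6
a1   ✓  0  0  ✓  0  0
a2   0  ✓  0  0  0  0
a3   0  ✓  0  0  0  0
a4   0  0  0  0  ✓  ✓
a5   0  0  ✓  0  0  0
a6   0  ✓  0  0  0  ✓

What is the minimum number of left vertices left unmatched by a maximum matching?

One maximum matching: a1-y1, a2-y2, a4-y5, a5-y3, a6-y6.
The set {a2, a3} has only 1 neighbour ({y2}), so by Hall's theorem at most 5 of the 6 left vertices can be matched.
That matches 5 of the 6, leaving 1 unmatched; no matching can do better.

1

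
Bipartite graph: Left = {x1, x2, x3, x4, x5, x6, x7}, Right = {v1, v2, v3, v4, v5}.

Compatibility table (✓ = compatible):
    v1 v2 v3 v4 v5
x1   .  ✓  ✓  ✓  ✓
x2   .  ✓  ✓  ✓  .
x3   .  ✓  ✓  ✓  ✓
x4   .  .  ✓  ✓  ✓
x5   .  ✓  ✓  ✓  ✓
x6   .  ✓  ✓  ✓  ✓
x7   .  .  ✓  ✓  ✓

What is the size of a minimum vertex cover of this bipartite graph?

A maximum matching has 4 edges (e.g. x1–v5, x2–v2, x3–v3, x4–v4).
By König's theorem the minimum vertex cover has the same size. One such cover is {v2, v3, v4, v5}.

4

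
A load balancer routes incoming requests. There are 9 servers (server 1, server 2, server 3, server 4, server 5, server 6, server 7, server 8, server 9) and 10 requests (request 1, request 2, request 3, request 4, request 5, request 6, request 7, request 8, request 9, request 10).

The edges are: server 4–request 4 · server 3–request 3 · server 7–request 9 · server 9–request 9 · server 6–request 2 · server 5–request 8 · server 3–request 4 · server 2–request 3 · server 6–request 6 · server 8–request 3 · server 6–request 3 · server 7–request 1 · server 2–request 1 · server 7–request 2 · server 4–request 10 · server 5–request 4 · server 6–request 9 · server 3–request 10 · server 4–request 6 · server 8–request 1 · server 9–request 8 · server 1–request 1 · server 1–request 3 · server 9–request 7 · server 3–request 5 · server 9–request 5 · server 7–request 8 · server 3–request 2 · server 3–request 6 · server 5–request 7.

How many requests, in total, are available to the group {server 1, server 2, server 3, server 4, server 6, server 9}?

The union of neighbours of {server 1, server 2, server 3, server 4, server 6, server 9} is {request 1, request 2, request 3, request 4, request 5, request 6, request 7, request 8, request 9, request 10}, which has 10 elements.
Since |N(S)| = 10 ≥ |S| = 6, Hall's condition holds for this subset.

10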